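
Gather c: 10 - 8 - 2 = 0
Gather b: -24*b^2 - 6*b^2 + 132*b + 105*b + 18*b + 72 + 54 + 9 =-30*b^2 + 255*b + 135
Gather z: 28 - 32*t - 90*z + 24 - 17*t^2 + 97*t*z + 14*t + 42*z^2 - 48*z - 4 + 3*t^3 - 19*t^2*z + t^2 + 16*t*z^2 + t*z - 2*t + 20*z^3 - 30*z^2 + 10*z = 3*t^3 - 16*t^2 - 20*t + 20*z^3 + z^2*(16*t + 12) + z*(-19*t^2 + 98*t - 128) + 48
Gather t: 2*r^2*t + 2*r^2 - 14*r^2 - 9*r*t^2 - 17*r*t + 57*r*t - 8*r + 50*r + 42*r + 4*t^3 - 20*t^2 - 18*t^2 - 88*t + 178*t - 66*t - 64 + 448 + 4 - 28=-12*r^2 + 84*r + 4*t^3 + t^2*(-9*r - 38) + t*(2*r^2 + 40*r + 24) + 360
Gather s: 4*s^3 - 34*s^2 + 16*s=4*s^3 - 34*s^2 + 16*s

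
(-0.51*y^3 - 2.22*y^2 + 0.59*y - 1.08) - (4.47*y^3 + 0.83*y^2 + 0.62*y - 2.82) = -4.98*y^3 - 3.05*y^2 - 0.03*y + 1.74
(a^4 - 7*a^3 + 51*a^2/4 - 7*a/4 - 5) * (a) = a^5 - 7*a^4 + 51*a^3/4 - 7*a^2/4 - 5*a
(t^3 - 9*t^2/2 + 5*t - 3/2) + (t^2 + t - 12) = t^3 - 7*t^2/2 + 6*t - 27/2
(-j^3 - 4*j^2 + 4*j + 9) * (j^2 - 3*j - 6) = -j^5 - j^4 + 22*j^3 + 21*j^2 - 51*j - 54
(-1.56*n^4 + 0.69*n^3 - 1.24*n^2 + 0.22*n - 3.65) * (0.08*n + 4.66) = -0.1248*n^5 - 7.2144*n^4 + 3.1162*n^3 - 5.7608*n^2 + 0.7332*n - 17.009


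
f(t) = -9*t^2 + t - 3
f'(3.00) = -53.00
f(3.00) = -81.00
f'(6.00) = -107.00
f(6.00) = -321.00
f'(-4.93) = 89.74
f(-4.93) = -226.67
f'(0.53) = -8.54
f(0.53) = -5.00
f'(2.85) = -50.30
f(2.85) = -73.25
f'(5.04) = -89.72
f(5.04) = -226.57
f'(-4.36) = 79.48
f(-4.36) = -178.45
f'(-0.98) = 18.64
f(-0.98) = -12.62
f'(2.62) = -46.16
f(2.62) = -62.16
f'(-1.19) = 22.42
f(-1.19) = -16.93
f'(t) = 1 - 18*t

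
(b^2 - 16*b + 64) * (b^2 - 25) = b^4 - 16*b^3 + 39*b^2 + 400*b - 1600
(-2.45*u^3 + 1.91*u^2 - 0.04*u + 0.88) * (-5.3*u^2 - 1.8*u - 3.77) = 12.985*u^5 - 5.713*u^4 + 6.0105*u^3 - 11.7927*u^2 - 1.4332*u - 3.3176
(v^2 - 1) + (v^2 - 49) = 2*v^2 - 50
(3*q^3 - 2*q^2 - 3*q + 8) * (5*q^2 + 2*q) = 15*q^5 - 4*q^4 - 19*q^3 + 34*q^2 + 16*q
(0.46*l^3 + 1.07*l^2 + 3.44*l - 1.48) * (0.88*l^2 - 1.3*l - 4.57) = 0.4048*l^5 + 0.3436*l^4 - 0.466*l^3 - 10.6643*l^2 - 13.7968*l + 6.7636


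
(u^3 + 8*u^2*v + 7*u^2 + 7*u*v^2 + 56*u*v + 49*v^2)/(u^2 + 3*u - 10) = (u^3 + 8*u^2*v + 7*u^2 + 7*u*v^2 + 56*u*v + 49*v^2)/(u^2 + 3*u - 10)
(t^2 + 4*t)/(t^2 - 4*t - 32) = t/(t - 8)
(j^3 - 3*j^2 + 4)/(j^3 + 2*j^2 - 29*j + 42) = (j^2 - j - 2)/(j^2 + 4*j - 21)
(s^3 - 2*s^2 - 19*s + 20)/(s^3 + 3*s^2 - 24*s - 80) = (s - 1)/(s + 4)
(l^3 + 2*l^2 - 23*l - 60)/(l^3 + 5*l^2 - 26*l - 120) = (l + 3)/(l + 6)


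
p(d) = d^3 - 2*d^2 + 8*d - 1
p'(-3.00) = 47.00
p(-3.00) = -70.00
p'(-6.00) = 140.00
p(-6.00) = -337.00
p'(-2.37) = 34.33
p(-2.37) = -44.51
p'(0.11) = 7.60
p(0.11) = -0.14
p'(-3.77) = 65.72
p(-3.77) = -113.17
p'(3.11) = 24.58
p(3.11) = 34.62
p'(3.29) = 27.31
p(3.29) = 39.28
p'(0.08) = 7.70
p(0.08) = -0.37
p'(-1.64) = 22.63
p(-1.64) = -23.91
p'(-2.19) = 31.15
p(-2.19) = -38.62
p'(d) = 3*d^2 - 4*d + 8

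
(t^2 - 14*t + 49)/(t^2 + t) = (t^2 - 14*t + 49)/(t*(t + 1))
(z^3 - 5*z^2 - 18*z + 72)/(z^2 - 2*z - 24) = z - 3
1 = 1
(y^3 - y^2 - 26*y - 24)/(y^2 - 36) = (y^2 + 5*y + 4)/(y + 6)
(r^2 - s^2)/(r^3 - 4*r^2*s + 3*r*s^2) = (r + s)/(r*(r - 3*s))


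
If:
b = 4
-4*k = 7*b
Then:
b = 4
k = -7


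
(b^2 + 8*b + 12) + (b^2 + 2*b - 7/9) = 2*b^2 + 10*b + 101/9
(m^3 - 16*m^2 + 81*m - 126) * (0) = 0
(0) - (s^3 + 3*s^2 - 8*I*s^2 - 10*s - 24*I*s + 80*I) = -s^3 - 3*s^2 + 8*I*s^2 + 10*s + 24*I*s - 80*I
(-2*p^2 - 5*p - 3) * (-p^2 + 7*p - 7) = 2*p^4 - 9*p^3 - 18*p^2 + 14*p + 21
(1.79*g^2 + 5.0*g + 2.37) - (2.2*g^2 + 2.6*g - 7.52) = -0.41*g^2 + 2.4*g + 9.89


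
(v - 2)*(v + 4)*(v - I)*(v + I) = v^4 + 2*v^3 - 7*v^2 + 2*v - 8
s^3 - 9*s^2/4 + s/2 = s*(s - 2)*(s - 1/4)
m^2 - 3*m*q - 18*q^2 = (m - 6*q)*(m + 3*q)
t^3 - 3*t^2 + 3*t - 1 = (t - 1)^3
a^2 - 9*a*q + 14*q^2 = (a - 7*q)*(a - 2*q)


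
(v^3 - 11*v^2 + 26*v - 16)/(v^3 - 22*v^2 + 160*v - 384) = (v^2 - 3*v + 2)/(v^2 - 14*v + 48)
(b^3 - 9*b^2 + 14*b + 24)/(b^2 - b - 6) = (-b^3 + 9*b^2 - 14*b - 24)/(-b^2 + b + 6)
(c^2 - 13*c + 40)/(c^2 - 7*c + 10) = (c - 8)/(c - 2)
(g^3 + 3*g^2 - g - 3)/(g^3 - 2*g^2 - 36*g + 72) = (g^3 + 3*g^2 - g - 3)/(g^3 - 2*g^2 - 36*g + 72)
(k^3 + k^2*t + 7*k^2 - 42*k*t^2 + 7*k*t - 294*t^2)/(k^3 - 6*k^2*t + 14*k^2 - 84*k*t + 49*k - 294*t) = (k + 7*t)/(k + 7)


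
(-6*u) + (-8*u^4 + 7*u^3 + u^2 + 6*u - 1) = -8*u^4 + 7*u^3 + u^2 - 1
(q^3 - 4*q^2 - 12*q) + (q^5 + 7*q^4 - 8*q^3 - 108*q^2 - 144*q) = q^5 + 7*q^4 - 7*q^3 - 112*q^2 - 156*q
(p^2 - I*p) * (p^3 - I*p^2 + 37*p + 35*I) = p^5 - 2*I*p^4 + 36*p^3 - 2*I*p^2 + 35*p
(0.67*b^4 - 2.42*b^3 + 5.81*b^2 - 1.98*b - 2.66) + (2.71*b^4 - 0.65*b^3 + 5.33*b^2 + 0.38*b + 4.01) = 3.38*b^4 - 3.07*b^3 + 11.14*b^2 - 1.6*b + 1.35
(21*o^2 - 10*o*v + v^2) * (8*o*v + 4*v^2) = 168*o^3*v + 4*o^2*v^2 - 32*o*v^3 + 4*v^4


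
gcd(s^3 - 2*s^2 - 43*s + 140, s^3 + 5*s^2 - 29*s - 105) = s^2 + 2*s - 35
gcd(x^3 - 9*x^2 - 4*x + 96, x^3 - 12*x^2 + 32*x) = x^2 - 12*x + 32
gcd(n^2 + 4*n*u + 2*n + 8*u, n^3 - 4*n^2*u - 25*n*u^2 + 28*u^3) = n + 4*u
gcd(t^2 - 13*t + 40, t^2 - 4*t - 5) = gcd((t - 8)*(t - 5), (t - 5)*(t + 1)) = t - 5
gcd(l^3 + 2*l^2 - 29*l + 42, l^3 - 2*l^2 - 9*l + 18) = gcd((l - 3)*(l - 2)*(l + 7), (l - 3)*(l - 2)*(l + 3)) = l^2 - 5*l + 6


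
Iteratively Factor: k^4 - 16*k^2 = (k)*(k^3 - 16*k) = k^2*(k^2 - 16) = k^2*(k + 4)*(k - 4)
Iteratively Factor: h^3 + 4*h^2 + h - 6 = (h + 2)*(h^2 + 2*h - 3) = (h - 1)*(h + 2)*(h + 3)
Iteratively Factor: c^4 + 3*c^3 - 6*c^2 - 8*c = (c - 2)*(c^3 + 5*c^2 + 4*c) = (c - 2)*(c + 4)*(c^2 + c) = c*(c - 2)*(c + 4)*(c + 1)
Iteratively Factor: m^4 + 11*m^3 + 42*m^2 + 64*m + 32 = (m + 4)*(m^3 + 7*m^2 + 14*m + 8) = (m + 1)*(m + 4)*(m^2 + 6*m + 8) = (m + 1)*(m + 4)^2*(m + 2)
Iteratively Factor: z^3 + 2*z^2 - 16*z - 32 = (z + 2)*(z^2 - 16) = (z - 4)*(z + 2)*(z + 4)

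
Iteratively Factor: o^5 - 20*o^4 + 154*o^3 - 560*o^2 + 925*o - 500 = (o - 4)*(o^4 - 16*o^3 + 90*o^2 - 200*o + 125) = (o - 5)*(o - 4)*(o^3 - 11*o^2 + 35*o - 25) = (o - 5)^2*(o - 4)*(o^2 - 6*o + 5) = (o - 5)^2*(o - 4)*(o - 1)*(o - 5)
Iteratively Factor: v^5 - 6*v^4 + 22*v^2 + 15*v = (v)*(v^4 - 6*v^3 + 22*v + 15) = v*(v + 1)*(v^3 - 7*v^2 + 7*v + 15) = v*(v - 3)*(v + 1)*(v^2 - 4*v - 5) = v*(v - 5)*(v - 3)*(v + 1)*(v + 1)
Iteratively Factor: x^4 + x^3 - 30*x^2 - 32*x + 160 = (x + 4)*(x^3 - 3*x^2 - 18*x + 40) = (x - 5)*(x + 4)*(x^2 + 2*x - 8) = (x - 5)*(x - 2)*(x + 4)*(x + 4)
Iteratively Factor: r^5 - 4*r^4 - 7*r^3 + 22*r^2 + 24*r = (r + 2)*(r^4 - 6*r^3 + 5*r^2 + 12*r) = (r - 3)*(r + 2)*(r^3 - 3*r^2 - 4*r) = r*(r - 3)*(r + 2)*(r^2 - 3*r - 4) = r*(r - 3)*(r + 1)*(r + 2)*(r - 4)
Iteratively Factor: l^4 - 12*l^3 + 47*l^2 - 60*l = (l)*(l^3 - 12*l^2 + 47*l - 60) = l*(l - 5)*(l^2 - 7*l + 12) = l*(l - 5)*(l - 4)*(l - 3)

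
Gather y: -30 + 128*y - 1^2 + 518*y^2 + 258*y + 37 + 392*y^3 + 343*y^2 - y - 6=392*y^3 + 861*y^2 + 385*y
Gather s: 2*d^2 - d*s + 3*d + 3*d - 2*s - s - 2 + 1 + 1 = 2*d^2 + 6*d + s*(-d - 3)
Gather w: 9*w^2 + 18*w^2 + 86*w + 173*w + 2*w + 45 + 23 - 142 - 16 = 27*w^2 + 261*w - 90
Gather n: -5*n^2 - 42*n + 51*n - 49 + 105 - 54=-5*n^2 + 9*n + 2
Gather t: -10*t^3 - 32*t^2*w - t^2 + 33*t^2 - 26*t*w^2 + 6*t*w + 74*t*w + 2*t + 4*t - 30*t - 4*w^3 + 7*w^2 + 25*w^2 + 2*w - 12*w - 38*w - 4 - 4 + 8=-10*t^3 + t^2*(32 - 32*w) + t*(-26*w^2 + 80*w - 24) - 4*w^3 + 32*w^2 - 48*w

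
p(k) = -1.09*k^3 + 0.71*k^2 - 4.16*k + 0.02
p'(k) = -3.27*k^2 + 1.42*k - 4.16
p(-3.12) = 53.02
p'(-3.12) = -40.42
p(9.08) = -795.20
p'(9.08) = -260.87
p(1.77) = -11.16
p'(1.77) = -11.89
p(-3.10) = 52.21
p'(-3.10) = -39.99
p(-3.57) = 73.51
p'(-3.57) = -50.91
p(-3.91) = 92.30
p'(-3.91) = -59.70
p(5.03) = -141.66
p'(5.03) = -79.75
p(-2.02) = 20.30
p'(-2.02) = -20.37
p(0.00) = 0.02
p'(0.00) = -4.16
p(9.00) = -774.52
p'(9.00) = -256.25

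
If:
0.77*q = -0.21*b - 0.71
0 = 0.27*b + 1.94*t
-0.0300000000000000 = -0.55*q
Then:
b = -3.58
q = 0.05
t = 0.50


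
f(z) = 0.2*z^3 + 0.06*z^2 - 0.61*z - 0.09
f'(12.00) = 87.23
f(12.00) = 346.83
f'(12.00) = 87.23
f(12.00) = 346.83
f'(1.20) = 0.40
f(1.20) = -0.39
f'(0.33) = -0.51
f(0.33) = -0.28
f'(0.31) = -0.52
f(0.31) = -0.27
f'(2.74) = 4.22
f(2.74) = 2.80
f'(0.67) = -0.26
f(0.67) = -0.41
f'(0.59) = -0.33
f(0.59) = -0.39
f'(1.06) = 0.19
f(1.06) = -0.43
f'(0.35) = -0.49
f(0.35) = -0.29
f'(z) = 0.6*z^2 + 0.12*z - 0.61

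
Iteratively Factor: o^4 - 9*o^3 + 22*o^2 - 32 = (o - 2)*(o^3 - 7*o^2 + 8*o + 16) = (o - 4)*(o - 2)*(o^2 - 3*o - 4) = (o - 4)^2*(o - 2)*(o + 1)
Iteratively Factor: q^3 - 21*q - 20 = (q - 5)*(q^2 + 5*q + 4) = (q - 5)*(q + 1)*(q + 4)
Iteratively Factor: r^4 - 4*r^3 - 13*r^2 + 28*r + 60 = (r + 2)*(r^3 - 6*r^2 - r + 30) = (r + 2)^2*(r^2 - 8*r + 15) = (r - 3)*(r + 2)^2*(r - 5)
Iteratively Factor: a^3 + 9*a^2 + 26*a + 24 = (a + 3)*(a^2 + 6*a + 8) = (a + 3)*(a + 4)*(a + 2)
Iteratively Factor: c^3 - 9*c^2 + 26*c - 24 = (c - 2)*(c^2 - 7*c + 12) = (c - 4)*(c - 2)*(c - 3)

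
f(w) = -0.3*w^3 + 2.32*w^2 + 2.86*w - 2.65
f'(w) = -0.9*w^2 + 4.64*w + 2.86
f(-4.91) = 74.75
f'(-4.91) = -41.62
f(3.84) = 25.56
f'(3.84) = 7.41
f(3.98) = 26.57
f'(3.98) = 7.07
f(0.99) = 2.16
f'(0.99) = 6.57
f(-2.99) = 17.56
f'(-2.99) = -19.06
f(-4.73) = 67.47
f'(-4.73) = -39.22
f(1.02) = 2.36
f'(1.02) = 6.66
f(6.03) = 33.18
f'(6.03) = -1.89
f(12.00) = -152.65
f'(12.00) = -71.06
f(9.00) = -7.69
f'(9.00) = -28.28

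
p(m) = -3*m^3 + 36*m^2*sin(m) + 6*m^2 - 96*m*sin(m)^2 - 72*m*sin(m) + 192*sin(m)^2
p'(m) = 36*m^2*cos(m) - 9*m^2 - 192*m*sin(m)*cos(m) + 72*m*sin(m) - 72*m*cos(m) + 12*m - 96*sin(m)^2 + 384*sin(m)*cos(m) - 72*sin(m)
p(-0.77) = 80.34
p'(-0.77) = -183.05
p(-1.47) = 169.54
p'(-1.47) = -3.40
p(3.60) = -184.05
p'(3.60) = -482.94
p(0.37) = 13.28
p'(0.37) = 59.52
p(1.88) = 3.99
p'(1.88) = -40.21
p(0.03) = 0.11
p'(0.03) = 7.38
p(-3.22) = 212.84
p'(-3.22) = -837.85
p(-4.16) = 1533.66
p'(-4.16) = -1603.87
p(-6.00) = 1406.79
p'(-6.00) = 1526.94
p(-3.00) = 68.35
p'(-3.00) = -478.75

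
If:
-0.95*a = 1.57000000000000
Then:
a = -1.65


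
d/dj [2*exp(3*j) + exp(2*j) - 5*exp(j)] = (6*exp(2*j) + 2*exp(j) - 5)*exp(j)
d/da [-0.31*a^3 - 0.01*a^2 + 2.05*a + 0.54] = -0.93*a^2 - 0.02*a + 2.05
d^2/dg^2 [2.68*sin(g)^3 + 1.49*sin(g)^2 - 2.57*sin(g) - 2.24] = 0.559999999999999*sin(g) + 6.03*sin(3*g) + 2.98*cos(2*g)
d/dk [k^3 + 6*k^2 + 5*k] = 3*k^2 + 12*k + 5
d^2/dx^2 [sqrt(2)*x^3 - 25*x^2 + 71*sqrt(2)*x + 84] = 6*sqrt(2)*x - 50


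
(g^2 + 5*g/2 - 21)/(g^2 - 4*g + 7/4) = 2*(g + 6)/(2*g - 1)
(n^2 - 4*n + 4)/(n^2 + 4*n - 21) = (n^2 - 4*n + 4)/(n^2 + 4*n - 21)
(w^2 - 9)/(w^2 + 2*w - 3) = (w - 3)/(w - 1)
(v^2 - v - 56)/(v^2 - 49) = (v - 8)/(v - 7)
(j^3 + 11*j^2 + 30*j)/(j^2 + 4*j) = (j^2 + 11*j + 30)/(j + 4)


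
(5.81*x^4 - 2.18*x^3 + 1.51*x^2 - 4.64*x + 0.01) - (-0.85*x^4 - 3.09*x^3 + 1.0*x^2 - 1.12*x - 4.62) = 6.66*x^4 + 0.91*x^3 + 0.51*x^2 - 3.52*x + 4.63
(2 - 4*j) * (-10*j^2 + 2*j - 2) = 40*j^3 - 28*j^2 + 12*j - 4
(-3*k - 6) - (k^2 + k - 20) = -k^2 - 4*k + 14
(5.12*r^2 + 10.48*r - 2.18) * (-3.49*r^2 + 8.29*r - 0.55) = -17.8688*r^4 + 5.86959999999999*r^3 + 91.6714*r^2 - 23.8362*r + 1.199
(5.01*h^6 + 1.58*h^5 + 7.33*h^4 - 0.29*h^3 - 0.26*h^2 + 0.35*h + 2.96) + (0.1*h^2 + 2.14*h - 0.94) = 5.01*h^6 + 1.58*h^5 + 7.33*h^4 - 0.29*h^3 - 0.16*h^2 + 2.49*h + 2.02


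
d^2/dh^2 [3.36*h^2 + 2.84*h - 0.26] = 6.72000000000000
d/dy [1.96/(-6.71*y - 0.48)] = 13.1516/(6.71*y + 0.48)^2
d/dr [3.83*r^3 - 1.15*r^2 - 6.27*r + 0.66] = 11.49*r^2 - 2.3*r - 6.27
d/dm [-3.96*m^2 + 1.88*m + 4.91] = 1.88 - 7.92*m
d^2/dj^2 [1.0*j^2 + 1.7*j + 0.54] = 2.00000000000000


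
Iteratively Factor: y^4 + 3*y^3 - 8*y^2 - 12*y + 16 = (y - 2)*(y^3 + 5*y^2 + 2*y - 8) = (y - 2)*(y + 2)*(y^2 + 3*y - 4) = (y - 2)*(y - 1)*(y + 2)*(y + 4)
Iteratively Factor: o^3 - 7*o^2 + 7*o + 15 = (o + 1)*(o^2 - 8*o + 15) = (o - 3)*(o + 1)*(o - 5)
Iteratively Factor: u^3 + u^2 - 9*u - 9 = (u - 3)*(u^2 + 4*u + 3) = (u - 3)*(u + 1)*(u + 3)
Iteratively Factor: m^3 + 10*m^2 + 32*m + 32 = (m + 4)*(m^2 + 6*m + 8) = (m + 4)^2*(m + 2)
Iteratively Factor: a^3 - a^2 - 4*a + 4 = (a + 2)*(a^2 - 3*a + 2) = (a - 2)*(a + 2)*(a - 1)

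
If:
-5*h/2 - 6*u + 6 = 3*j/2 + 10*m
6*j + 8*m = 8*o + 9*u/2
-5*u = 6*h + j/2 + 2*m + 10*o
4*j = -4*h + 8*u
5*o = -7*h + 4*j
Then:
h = -11196/941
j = -7428/941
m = 10065/941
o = 9732/941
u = -9312/941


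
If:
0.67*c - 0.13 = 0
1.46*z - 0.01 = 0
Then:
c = 0.19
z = 0.01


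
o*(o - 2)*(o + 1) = o^3 - o^2 - 2*o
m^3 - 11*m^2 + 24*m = m*(m - 8)*(m - 3)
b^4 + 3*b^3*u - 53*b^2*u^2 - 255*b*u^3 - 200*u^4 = (b - 8*u)*(b + u)*(b + 5*u)^2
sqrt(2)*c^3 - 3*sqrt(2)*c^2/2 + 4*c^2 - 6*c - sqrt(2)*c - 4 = (c - 2)*(c + 2*sqrt(2))*(sqrt(2)*c + sqrt(2)/2)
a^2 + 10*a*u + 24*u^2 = (a + 4*u)*(a + 6*u)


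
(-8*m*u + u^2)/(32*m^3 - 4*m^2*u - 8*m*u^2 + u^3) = u/(-4*m^2 + u^2)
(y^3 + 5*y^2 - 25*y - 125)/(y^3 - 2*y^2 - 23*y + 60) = (y^2 - 25)/(y^2 - 7*y + 12)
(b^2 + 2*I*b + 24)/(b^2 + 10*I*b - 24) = (b - 4*I)/(b + 4*I)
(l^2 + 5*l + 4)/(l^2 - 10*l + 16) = (l^2 + 5*l + 4)/(l^2 - 10*l + 16)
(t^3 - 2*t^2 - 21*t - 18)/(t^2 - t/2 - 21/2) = 2*(t^2 - 5*t - 6)/(2*t - 7)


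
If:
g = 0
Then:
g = 0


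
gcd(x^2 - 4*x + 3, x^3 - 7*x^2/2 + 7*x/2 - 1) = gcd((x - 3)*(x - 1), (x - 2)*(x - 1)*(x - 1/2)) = x - 1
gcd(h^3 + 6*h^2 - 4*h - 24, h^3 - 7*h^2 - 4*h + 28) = h^2 - 4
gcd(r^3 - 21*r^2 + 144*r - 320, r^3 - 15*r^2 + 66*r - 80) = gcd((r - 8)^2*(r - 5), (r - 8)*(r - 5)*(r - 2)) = r^2 - 13*r + 40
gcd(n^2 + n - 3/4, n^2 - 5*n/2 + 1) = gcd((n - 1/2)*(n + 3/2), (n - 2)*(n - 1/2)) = n - 1/2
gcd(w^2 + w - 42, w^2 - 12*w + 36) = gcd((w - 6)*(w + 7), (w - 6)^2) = w - 6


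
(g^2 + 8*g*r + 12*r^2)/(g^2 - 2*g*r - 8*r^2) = (-g - 6*r)/(-g + 4*r)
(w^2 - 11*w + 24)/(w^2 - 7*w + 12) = (w - 8)/(w - 4)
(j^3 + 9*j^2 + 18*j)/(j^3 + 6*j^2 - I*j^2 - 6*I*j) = (j + 3)/(j - I)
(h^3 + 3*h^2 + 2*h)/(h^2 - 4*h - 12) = h*(h + 1)/(h - 6)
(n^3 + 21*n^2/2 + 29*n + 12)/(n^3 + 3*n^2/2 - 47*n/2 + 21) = (2*n^2 + 9*n + 4)/(2*n^2 - 9*n + 7)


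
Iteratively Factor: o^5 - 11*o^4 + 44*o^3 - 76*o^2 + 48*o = (o - 2)*(o^4 - 9*o^3 + 26*o^2 - 24*o) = (o - 3)*(o - 2)*(o^3 - 6*o^2 + 8*o) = o*(o - 3)*(o - 2)*(o^2 - 6*o + 8) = o*(o - 3)*(o - 2)^2*(o - 4)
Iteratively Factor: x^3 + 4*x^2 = (x + 4)*(x^2) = x*(x + 4)*(x)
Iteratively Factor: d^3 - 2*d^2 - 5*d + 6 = (d - 3)*(d^2 + d - 2) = (d - 3)*(d + 2)*(d - 1)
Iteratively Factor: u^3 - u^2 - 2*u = (u + 1)*(u^2 - 2*u) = (u - 2)*(u + 1)*(u)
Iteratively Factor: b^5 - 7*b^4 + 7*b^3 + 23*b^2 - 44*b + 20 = (b - 5)*(b^4 - 2*b^3 - 3*b^2 + 8*b - 4) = (b - 5)*(b - 2)*(b^3 - 3*b + 2) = (b - 5)*(b - 2)*(b - 1)*(b^2 + b - 2) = (b - 5)*(b - 2)*(b - 1)^2*(b + 2)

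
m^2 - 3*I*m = m*(m - 3*I)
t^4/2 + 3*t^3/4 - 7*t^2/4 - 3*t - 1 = (t/2 + 1)*(t - 2)*(t + 1/2)*(t + 1)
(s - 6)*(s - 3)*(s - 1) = s^3 - 10*s^2 + 27*s - 18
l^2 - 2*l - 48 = (l - 8)*(l + 6)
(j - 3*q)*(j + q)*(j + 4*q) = j^3 + 2*j^2*q - 11*j*q^2 - 12*q^3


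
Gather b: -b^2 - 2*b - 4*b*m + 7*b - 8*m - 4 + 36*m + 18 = -b^2 + b*(5 - 4*m) + 28*m + 14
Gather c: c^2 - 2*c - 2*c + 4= c^2 - 4*c + 4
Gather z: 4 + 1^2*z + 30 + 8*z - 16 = 9*z + 18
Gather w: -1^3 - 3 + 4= 0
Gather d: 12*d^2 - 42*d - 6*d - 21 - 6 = 12*d^2 - 48*d - 27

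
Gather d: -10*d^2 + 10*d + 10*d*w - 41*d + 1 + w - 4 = -10*d^2 + d*(10*w - 31) + w - 3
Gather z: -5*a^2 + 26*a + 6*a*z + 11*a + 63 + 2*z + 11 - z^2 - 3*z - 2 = -5*a^2 + 37*a - z^2 + z*(6*a - 1) + 72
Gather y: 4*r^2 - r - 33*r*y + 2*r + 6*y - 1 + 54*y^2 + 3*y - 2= 4*r^2 + r + 54*y^2 + y*(9 - 33*r) - 3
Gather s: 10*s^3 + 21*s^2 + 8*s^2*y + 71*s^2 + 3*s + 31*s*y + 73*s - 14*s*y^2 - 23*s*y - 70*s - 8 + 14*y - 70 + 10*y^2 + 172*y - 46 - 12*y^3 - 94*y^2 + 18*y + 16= 10*s^3 + s^2*(8*y + 92) + s*(-14*y^2 + 8*y + 6) - 12*y^3 - 84*y^2 + 204*y - 108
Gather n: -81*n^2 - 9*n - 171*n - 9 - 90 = -81*n^2 - 180*n - 99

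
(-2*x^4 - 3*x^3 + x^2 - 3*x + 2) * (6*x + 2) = -12*x^5 - 22*x^4 - 16*x^2 + 6*x + 4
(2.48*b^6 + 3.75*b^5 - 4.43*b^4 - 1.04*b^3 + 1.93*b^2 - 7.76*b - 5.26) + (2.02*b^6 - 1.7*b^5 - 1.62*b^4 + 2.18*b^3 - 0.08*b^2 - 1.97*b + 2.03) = 4.5*b^6 + 2.05*b^5 - 6.05*b^4 + 1.14*b^3 + 1.85*b^2 - 9.73*b - 3.23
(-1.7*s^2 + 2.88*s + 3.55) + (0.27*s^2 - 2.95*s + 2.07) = -1.43*s^2 - 0.0700000000000003*s + 5.62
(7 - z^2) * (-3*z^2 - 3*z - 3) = 3*z^4 + 3*z^3 - 18*z^2 - 21*z - 21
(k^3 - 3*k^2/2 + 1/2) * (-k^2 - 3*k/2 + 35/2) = -k^5 + 79*k^3/4 - 107*k^2/4 - 3*k/4 + 35/4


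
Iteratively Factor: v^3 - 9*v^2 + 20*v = (v - 5)*(v^2 - 4*v) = v*(v - 5)*(v - 4)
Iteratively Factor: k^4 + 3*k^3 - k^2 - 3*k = (k + 3)*(k^3 - k) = (k - 1)*(k + 3)*(k^2 + k) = (k - 1)*(k + 1)*(k + 3)*(k)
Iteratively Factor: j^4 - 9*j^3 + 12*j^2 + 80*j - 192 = (j + 3)*(j^3 - 12*j^2 + 48*j - 64) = (j - 4)*(j + 3)*(j^2 - 8*j + 16) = (j - 4)^2*(j + 3)*(j - 4)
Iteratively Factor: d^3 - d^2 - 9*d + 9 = (d + 3)*(d^2 - 4*d + 3) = (d - 1)*(d + 3)*(d - 3)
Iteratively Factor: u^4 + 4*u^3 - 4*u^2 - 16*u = (u - 2)*(u^3 + 6*u^2 + 8*u) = u*(u - 2)*(u^2 + 6*u + 8) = u*(u - 2)*(u + 2)*(u + 4)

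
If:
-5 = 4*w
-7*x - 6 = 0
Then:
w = -5/4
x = -6/7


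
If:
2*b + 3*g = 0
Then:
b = -3*g/2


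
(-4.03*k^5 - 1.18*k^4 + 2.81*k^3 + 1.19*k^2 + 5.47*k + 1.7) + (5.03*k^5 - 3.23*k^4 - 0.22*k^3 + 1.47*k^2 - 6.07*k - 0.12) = 1.0*k^5 - 4.41*k^4 + 2.59*k^3 + 2.66*k^2 - 0.600000000000001*k + 1.58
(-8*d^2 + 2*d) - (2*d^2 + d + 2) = -10*d^2 + d - 2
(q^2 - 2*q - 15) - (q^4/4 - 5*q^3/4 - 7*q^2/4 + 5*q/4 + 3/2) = -q^4/4 + 5*q^3/4 + 11*q^2/4 - 13*q/4 - 33/2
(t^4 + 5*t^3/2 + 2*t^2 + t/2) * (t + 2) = t^5 + 9*t^4/2 + 7*t^3 + 9*t^2/2 + t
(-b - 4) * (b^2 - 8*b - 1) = -b^3 + 4*b^2 + 33*b + 4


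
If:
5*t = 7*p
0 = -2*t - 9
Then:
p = -45/14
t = -9/2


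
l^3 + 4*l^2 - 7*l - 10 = (l - 2)*(l + 1)*(l + 5)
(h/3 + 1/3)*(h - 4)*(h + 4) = h^3/3 + h^2/3 - 16*h/3 - 16/3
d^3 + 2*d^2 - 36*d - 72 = (d - 6)*(d + 2)*(d + 6)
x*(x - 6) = x^2 - 6*x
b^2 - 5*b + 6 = (b - 3)*(b - 2)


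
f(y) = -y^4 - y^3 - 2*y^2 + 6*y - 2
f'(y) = -4*y^3 - 3*y^2 - 4*y + 6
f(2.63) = -66.09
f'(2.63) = -98.04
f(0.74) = 0.64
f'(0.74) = -0.22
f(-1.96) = -28.67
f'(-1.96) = 32.43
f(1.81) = -14.35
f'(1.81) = -34.79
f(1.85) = -15.79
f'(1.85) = -36.99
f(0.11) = -1.37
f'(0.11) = 5.52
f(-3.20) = -113.77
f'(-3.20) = 119.15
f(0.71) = 0.64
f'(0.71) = 0.22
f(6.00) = -1550.00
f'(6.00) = -990.00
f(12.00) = -22682.00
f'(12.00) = -7386.00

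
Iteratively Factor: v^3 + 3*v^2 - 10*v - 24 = (v + 4)*(v^2 - v - 6) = (v - 3)*(v + 4)*(v + 2)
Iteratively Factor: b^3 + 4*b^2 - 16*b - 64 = (b + 4)*(b^2 - 16) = (b + 4)^2*(b - 4)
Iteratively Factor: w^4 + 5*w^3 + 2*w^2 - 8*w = (w)*(w^3 + 5*w^2 + 2*w - 8) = w*(w + 4)*(w^2 + w - 2) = w*(w + 2)*(w + 4)*(w - 1)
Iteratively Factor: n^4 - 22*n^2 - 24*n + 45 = (n - 1)*(n^3 + n^2 - 21*n - 45) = (n - 1)*(n + 3)*(n^2 - 2*n - 15) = (n - 1)*(n + 3)^2*(n - 5)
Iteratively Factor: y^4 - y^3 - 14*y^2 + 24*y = (y + 4)*(y^3 - 5*y^2 + 6*y) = y*(y + 4)*(y^2 - 5*y + 6) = y*(y - 3)*(y + 4)*(y - 2)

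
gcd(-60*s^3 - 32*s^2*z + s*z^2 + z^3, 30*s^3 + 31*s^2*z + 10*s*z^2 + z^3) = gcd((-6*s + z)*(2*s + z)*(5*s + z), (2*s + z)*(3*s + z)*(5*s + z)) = 10*s^2 + 7*s*z + z^2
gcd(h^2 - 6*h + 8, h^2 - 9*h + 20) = h - 4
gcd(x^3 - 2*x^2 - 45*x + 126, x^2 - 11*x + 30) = x - 6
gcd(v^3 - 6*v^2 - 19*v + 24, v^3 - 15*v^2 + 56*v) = v - 8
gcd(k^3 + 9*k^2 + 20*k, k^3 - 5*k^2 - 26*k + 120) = k + 5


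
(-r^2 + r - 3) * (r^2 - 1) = -r^4 + r^3 - 2*r^2 - r + 3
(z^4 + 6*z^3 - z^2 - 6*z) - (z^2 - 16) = z^4 + 6*z^3 - 2*z^2 - 6*z + 16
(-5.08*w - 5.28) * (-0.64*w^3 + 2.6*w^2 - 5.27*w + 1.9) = 3.2512*w^4 - 9.8288*w^3 + 13.0436*w^2 + 18.1736*w - 10.032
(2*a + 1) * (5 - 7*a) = -14*a^2 + 3*a + 5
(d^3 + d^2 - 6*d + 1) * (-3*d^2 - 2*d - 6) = -3*d^5 - 5*d^4 + 10*d^3 + 3*d^2 + 34*d - 6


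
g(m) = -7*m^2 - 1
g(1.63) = -19.60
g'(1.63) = -22.82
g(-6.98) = -342.04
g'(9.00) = -126.00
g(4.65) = -152.36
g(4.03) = -114.69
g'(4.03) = -56.42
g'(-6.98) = 97.72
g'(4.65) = -65.10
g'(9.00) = -126.00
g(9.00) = -568.00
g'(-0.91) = 12.74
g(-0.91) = -6.80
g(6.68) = -313.36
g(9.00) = -568.00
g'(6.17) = -86.38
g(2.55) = -46.52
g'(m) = -14*m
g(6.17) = -267.48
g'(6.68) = -93.52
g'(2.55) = -35.70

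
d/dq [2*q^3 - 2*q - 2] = 6*q^2 - 2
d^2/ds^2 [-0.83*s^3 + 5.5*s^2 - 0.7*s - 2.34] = 11.0 - 4.98*s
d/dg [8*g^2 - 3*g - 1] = 16*g - 3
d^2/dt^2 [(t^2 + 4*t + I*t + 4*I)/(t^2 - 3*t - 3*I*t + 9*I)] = (t^3*(14 + 8*I) - 30*I*t^2 + t*(126 - 288*I) - 504 + 162*I)/(t^6 + t^5*(-9 - 9*I) + 81*I*t^4 + t^3*(216 - 216*I) - 729*t^2 + t*(729 + 729*I) - 729*I)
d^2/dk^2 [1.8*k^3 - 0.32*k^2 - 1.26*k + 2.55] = 10.8*k - 0.64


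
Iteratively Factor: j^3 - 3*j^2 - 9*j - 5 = (j + 1)*(j^2 - 4*j - 5) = (j + 1)^2*(j - 5)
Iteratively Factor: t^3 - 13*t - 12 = (t + 1)*(t^2 - t - 12) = (t + 1)*(t + 3)*(t - 4)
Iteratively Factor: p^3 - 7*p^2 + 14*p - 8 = (p - 4)*(p^2 - 3*p + 2) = (p - 4)*(p - 2)*(p - 1)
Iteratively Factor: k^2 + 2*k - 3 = (k - 1)*(k + 3)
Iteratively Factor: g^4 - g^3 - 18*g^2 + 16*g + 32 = (g + 4)*(g^3 - 5*g^2 + 2*g + 8) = (g - 4)*(g + 4)*(g^2 - g - 2) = (g - 4)*(g + 1)*(g + 4)*(g - 2)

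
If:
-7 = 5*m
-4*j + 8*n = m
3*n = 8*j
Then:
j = -21/260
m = -7/5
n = -14/65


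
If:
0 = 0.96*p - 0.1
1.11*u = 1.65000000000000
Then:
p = 0.10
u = 1.49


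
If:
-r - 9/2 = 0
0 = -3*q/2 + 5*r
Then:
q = -15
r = -9/2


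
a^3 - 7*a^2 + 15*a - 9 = (a - 3)^2*(a - 1)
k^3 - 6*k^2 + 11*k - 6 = (k - 3)*(k - 2)*(k - 1)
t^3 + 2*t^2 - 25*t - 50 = (t - 5)*(t + 2)*(t + 5)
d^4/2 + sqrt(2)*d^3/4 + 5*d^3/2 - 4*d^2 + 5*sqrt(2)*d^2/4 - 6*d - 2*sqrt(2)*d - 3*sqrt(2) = (d/2 + 1/2)*(d - 2)*(d + 6)*(d + sqrt(2)/2)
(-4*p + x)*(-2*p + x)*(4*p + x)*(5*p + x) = 160*p^4 - 48*p^3*x - 26*p^2*x^2 + 3*p*x^3 + x^4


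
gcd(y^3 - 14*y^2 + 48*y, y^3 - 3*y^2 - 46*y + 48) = y - 8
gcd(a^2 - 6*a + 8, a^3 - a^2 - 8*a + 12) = a - 2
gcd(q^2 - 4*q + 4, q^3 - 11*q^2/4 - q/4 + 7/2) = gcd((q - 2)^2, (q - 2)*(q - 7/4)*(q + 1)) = q - 2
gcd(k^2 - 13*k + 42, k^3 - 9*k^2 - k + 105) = k - 7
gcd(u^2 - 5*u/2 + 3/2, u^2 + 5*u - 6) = u - 1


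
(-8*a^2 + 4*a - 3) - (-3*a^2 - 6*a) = -5*a^2 + 10*a - 3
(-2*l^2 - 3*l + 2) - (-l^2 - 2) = -l^2 - 3*l + 4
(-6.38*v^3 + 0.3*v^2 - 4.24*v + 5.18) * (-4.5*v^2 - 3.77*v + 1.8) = 28.71*v^5 + 22.7026*v^4 + 6.465*v^3 - 6.7852*v^2 - 27.1606*v + 9.324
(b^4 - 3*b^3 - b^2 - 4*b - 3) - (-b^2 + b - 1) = b^4 - 3*b^3 - 5*b - 2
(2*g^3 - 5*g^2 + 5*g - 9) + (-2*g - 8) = 2*g^3 - 5*g^2 + 3*g - 17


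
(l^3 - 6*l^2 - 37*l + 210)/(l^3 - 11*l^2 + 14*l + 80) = (l^2 - l - 42)/(l^2 - 6*l - 16)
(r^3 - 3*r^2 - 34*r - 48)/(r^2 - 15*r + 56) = (r^2 + 5*r + 6)/(r - 7)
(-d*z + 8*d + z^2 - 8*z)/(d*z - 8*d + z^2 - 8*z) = (-d + z)/(d + z)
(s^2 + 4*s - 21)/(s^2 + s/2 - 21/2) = 2*(s + 7)/(2*s + 7)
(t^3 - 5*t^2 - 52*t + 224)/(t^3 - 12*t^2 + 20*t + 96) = (t^2 + 3*t - 28)/(t^2 - 4*t - 12)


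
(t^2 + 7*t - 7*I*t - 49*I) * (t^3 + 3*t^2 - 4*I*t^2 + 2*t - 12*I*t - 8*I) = t^5 + 10*t^4 - 11*I*t^4 - 5*t^3 - 110*I*t^3 - 266*t^2 - 253*I*t^2 - 644*t - 154*I*t - 392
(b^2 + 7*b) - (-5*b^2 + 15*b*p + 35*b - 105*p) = 6*b^2 - 15*b*p - 28*b + 105*p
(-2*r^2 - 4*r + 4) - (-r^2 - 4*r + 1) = 3 - r^2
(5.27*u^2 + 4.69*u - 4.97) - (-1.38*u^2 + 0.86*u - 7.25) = 6.65*u^2 + 3.83*u + 2.28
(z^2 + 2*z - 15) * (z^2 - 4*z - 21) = z^4 - 2*z^3 - 44*z^2 + 18*z + 315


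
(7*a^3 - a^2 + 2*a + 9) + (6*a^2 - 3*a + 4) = 7*a^3 + 5*a^2 - a + 13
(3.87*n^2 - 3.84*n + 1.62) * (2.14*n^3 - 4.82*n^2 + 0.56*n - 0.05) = 8.2818*n^5 - 26.871*n^4 + 24.1428*n^3 - 10.1523*n^2 + 1.0992*n - 0.081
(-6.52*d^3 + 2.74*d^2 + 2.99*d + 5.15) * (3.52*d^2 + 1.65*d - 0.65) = -22.9504*d^5 - 1.1132*d^4 + 19.2838*d^3 + 21.2805*d^2 + 6.554*d - 3.3475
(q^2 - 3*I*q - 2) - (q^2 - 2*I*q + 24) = -I*q - 26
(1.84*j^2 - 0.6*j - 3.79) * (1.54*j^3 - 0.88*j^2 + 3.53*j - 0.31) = 2.8336*j^5 - 2.5432*j^4 + 1.1866*j^3 + 0.6468*j^2 - 13.1927*j + 1.1749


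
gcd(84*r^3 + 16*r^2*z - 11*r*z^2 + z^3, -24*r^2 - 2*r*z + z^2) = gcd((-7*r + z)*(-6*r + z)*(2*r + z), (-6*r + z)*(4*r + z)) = -6*r + z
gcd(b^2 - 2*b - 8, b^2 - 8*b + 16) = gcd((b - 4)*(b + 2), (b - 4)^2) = b - 4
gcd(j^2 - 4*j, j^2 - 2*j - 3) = 1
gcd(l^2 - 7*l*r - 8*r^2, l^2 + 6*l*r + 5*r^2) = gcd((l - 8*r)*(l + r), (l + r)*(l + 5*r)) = l + r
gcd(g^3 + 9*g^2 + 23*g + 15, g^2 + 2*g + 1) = g + 1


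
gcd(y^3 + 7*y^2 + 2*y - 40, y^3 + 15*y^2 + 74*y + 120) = y^2 + 9*y + 20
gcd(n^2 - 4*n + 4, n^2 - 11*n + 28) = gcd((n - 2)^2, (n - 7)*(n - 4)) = 1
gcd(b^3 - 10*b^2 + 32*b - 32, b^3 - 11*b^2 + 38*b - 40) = b^2 - 6*b + 8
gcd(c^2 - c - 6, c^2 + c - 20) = 1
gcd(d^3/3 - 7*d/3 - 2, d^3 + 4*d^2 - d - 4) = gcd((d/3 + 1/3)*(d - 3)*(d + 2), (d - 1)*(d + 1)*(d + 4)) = d + 1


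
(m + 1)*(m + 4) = m^2 + 5*m + 4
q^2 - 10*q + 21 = (q - 7)*(q - 3)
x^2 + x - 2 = (x - 1)*(x + 2)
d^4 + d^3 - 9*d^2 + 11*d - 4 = (d - 1)^3*(d + 4)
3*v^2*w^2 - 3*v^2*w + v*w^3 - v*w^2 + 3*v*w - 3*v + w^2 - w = (3*v + w)*(w - 1)*(v*w + 1)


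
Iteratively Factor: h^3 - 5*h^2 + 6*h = (h - 3)*(h^2 - 2*h) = (h - 3)*(h - 2)*(h)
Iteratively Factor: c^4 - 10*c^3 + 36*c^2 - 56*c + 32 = (c - 2)*(c^3 - 8*c^2 + 20*c - 16) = (c - 4)*(c - 2)*(c^2 - 4*c + 4) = (c - 4)*(c - 2)^2*(c - 2)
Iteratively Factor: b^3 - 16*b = (b - 4)*(b^2 + 4*b) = (b - 4)*(b + 4)*(b)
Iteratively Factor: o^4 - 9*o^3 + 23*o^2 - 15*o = (o - 5)*(o^3 - 4*o^2 + 3*o) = (o - 5)*(o - 1)*(o^2 - 3*o) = (o - 5)*(o - 3)*(o - 1)*(o)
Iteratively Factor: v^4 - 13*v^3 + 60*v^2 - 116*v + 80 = (v - 2)*(v^3 - 11*v^2 + 38*v - 40) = (v - 2)^2*(v^2 - 9*v + 20) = (v - 5)*(v - 2)^2*(v - 4)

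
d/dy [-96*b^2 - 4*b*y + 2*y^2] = -4*b + 4*y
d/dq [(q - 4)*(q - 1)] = 2*q - 5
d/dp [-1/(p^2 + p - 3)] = (2*p + 1)/(p^2 + p - 3)^2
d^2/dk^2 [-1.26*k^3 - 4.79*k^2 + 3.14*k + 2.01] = -7.56*k - 9.58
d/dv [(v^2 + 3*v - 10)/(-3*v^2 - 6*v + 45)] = 1/(3*(v^2 - 6*v + 9))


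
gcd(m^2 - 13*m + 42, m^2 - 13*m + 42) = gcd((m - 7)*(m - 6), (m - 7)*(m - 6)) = m^2 - 13*m + 42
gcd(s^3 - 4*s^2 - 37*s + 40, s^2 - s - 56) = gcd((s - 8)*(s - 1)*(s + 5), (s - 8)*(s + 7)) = s - 8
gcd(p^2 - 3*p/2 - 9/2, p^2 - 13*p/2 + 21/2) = p - 3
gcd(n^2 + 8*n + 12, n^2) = 1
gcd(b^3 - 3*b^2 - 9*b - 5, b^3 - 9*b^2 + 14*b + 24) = b + 1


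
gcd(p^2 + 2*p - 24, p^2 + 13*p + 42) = p + 6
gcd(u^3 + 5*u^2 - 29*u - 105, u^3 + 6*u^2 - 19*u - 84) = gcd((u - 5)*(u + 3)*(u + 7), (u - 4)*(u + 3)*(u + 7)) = u^2 + 10*u + 21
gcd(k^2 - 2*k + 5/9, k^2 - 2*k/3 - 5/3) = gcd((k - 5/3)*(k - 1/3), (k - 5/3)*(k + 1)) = k - 5/3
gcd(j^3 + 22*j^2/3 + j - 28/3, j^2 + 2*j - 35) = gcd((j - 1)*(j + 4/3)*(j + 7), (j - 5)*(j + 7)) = j + 7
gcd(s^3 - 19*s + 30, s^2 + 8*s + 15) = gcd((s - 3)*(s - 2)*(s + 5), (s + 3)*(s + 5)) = s + 5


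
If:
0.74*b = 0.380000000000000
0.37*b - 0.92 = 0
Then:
No Solution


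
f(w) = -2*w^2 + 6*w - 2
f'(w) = 6 - 4*w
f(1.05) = 2.10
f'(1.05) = 1.80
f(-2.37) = -27.45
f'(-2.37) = 15.48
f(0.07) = -1.59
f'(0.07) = 5.72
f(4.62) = -16.97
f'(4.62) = -12.48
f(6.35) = -44.54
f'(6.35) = -19.40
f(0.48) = 0.42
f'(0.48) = 4.08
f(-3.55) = -48.50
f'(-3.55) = 20.20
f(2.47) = 0.62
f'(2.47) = -3.88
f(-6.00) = -110.00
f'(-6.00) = 30.00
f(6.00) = -38.00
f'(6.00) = -18.00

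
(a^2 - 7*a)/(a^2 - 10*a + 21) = a/(a - 3)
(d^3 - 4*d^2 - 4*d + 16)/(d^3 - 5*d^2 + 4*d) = (d^2 - 4)/(d*(d - 1))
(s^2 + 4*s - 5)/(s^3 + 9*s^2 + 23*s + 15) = (s - 1)/(s^2 + 4*s + 3)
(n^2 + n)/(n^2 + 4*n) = (n + 1)/(n + 4)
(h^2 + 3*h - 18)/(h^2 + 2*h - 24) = (h - 3)/(h - 4)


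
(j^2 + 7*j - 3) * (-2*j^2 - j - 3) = -2*j^4 - 15*j^3 - 4*j^2 - 18*j + 9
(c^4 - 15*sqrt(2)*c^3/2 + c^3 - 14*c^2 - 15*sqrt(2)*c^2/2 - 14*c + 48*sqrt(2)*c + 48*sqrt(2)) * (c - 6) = c^5 - 15*sqrt(2)*c^4/2 - 5*c^4 - 20*c^3 + 75*sqrt(2)*c^3/2 + 70*c^2 + 93*sqrt(2)*c^2 - 240*sqrt(2)*c + 84*c - 288*sqrt(2)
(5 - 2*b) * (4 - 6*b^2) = 12*b^3 - 30*b^2 - 8*b + 20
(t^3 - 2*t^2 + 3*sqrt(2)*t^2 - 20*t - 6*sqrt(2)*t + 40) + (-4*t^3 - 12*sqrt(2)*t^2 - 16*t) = -3*t^3 - 9*sqrt(2)*t^2 - 2*t^2 - 36*t - 6*sqrt(2)*t + 40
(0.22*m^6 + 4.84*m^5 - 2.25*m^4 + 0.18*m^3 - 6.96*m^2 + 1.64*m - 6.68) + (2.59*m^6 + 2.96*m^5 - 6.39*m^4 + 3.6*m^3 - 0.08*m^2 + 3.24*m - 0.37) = 2.81*m^6 + 7.8*m^5 - 8.64*m^4 + 3.78*m^3 - 7.04*m^2 + 4.88*m - 7.05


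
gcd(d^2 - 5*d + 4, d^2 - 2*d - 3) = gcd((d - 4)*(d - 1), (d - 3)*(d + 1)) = 1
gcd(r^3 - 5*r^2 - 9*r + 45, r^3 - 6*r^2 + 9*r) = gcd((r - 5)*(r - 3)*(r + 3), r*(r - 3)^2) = r - 3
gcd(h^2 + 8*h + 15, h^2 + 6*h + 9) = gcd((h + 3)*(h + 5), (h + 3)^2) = h + 3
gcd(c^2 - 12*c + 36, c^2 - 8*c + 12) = c - 6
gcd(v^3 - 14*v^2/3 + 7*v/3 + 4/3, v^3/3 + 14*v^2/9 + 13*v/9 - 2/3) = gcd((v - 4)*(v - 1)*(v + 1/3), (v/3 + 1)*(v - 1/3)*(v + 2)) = 1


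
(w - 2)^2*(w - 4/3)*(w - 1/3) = w^4 - 17*w^3/3 + 100*w^2/9 - 76*w/9 + 16/9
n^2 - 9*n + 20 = (n - 5)*(n - 4)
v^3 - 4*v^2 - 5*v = v*(v - 5)*(v + 1)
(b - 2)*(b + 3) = b^2 + b - 6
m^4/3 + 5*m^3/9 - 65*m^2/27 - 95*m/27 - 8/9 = (m/3 + 1)*(m - 8/3)*(m + 1/3)*(m + 1)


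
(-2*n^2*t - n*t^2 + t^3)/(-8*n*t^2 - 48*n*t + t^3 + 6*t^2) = (2*n^2 + n*t - t^2)/(8*n*t + 48*n - t^2 - 6*t)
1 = 1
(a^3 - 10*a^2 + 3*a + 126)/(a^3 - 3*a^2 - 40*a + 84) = (a^2 - 3*a - 18)/(a^2 + 4*a - 12)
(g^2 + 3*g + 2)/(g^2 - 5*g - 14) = (g + 1)/(g - 7)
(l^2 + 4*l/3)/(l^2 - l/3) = (3*l + 4)/(3*l - 1)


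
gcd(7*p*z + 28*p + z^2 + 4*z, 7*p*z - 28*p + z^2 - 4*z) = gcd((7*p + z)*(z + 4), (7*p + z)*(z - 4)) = 7*p + z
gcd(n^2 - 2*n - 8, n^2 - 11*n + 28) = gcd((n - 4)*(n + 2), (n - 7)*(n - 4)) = n - 4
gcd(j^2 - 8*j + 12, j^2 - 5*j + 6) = j - 2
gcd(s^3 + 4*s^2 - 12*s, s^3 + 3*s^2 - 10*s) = s^2 - 2*s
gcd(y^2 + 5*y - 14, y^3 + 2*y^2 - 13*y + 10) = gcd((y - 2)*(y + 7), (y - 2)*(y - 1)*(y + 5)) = y - 2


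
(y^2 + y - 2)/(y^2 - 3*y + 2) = (y + 2)/(y - 2)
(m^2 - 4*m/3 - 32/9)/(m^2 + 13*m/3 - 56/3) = (m + 4/3)/(m + 7)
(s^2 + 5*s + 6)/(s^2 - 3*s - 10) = (s + 3)/(s - 5)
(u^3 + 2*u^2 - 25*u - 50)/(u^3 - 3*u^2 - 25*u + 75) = (u + 2)/(u - 3)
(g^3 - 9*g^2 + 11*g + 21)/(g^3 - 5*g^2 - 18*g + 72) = (g^2 - 6*g - 7)/(g^2 - 2*g - 24)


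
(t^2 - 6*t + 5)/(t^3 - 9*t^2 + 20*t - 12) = (t - 5)/(t^2 - 8*t + 12)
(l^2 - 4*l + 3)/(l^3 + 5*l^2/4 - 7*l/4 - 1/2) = 4*(l - 3)/(4*l^2 + 9*l + 2)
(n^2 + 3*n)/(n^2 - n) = (n + 3)/(n - 1)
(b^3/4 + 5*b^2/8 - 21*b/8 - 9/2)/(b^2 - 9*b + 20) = (2*b^3 + 5*b^2 - 21*b - 36)/(8*(b^2 - 9*b + 20))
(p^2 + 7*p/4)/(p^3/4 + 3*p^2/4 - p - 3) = p*(4*p + 7)/(p^3 + 3*p^2 - 4*p - 12)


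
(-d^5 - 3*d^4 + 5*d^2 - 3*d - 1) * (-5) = 5*d^5 + 15*d^4 - 25*d^2 + 15*d + 5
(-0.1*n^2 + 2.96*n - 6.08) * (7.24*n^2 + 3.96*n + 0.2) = -0.724*n^4 + 21.0344*n^3 - 32.3176*n^2 - 23.4848*n - 1.216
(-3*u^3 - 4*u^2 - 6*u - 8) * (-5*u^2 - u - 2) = 15*u^5 + 23*u^4 + 40*u^3 + 54*u^2 + 20*u + 16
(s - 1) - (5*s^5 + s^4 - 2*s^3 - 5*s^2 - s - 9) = -5*s^5 - s^4 + 2*s^3 + 5*s^2 + 2*s + 8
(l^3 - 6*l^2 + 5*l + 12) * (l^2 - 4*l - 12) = l^5 - 10*l^4 + 17*l^3 + 64*l^2 - 108*l - 144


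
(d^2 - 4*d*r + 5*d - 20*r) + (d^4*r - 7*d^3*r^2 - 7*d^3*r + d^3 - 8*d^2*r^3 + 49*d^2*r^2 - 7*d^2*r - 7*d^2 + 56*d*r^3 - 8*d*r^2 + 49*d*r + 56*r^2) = d^4*r - 7*d^3*r^2 - 7*d^3*r + d^3 - 8*d^2*r^3 + 49*d^2*r^2 - 7*d^2*r - 6*d^2 + 56*d*r^3 - 8*d*r^2 + 45*d*r + 5*d + 56*r^2 - 20*r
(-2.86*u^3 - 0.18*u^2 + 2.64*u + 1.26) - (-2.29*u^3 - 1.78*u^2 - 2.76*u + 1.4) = -0.57*u^3 + 1.6*u^2 + 5.4*u - 0.14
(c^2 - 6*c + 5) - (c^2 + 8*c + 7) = -14*c - 2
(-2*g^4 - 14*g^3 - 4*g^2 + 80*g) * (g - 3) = -2*g^5 - 8*g^4 + 38*g^3 + 92*g^2 - 240*g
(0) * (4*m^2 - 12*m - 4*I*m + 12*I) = 0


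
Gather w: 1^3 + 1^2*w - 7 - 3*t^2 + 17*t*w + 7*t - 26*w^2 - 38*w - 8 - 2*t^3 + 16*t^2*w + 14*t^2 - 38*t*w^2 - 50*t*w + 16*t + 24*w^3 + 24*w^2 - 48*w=-2*t^3 + 11*t^2 + 23*t + 24*w^3 + w^2*(-38*t - 2) + w*(16*t^2 - 33*t - 85) - 14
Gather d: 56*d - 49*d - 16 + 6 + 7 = 7*d - 3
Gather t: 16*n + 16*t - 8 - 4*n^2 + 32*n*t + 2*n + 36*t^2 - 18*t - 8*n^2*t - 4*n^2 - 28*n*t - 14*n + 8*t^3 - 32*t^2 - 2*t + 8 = -8*n^2 + 4*n + 8*t^3 + 4*t^2 + t*(-8*n^2 + 4*n - 4)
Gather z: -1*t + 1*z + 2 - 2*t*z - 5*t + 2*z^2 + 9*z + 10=-6*t + 2*z^2 + z*(10 - 2*t) + 12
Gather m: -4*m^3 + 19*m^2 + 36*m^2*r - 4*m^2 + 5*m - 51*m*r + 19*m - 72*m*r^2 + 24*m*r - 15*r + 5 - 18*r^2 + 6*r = -4*m^3 + m^2*(36*r + 15) + m*(-72*r^2 - 27*r + 24) - 18*r^2 - 9*r + 5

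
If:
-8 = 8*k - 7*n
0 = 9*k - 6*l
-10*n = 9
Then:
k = -143/80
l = -429/160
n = -9/10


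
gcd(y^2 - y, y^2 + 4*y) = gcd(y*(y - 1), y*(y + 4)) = y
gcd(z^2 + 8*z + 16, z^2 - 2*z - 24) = z + 4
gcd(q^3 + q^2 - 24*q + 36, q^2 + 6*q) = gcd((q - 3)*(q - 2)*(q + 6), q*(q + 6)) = q + 6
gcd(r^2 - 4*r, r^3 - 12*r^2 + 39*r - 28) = r - 4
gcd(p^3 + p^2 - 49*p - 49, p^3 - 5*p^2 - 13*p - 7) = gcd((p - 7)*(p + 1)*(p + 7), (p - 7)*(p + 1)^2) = p^2 - 6*p - 7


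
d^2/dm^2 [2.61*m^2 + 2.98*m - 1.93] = 5.22000000000000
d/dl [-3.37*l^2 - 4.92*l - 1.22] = -6.74*l - 4.92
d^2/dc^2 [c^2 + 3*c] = 2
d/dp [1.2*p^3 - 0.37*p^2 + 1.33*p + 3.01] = 3.6*p^2 - 0.74*p + 1.33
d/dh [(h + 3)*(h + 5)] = 2*h + 8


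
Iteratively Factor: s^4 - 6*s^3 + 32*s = (s + 2)*(s^3 - 8*s^2 + 16*s) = (s - 4)*(s + 2)*(s^2 - 4*s) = (s - 4)^2*(s + 2)*(s)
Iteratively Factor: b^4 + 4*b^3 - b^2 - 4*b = (b + 1)*(b^3 + 3*b^2 - 4*b) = (b - 1)*(b + 1)*(b^2 + 4*b) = (b - 1)*(b + 1)*(b + 4)*(b)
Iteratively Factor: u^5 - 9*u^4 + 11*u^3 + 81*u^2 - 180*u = (u)*(u^4 - 9*u^3 + 11*u^2 + 81*u - 180) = u*(u - 4)*(u^3 - 5*u^2 - 9*u + 45) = u*(u - 4)*(u - 3)*(u^2 - 2*u - 15) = u*(u - 4)*(u - 3)*(u + 3)*(u - 5)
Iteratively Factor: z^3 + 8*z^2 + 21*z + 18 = (z + 2)*(z^2 + 6*z + 9) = (z + 2)*(z + 3)*(z + 3)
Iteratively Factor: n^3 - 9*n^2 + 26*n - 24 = (n - 3)*(n^2 - 6*n + 8) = (n - 4)*(n - 3)*(n - 2)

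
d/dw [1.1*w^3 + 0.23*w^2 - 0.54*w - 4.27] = 3.3*w^2 + 0.46*w - 0.54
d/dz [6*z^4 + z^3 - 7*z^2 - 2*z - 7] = 24*z^3 + 3*z^2 - 14*z - 2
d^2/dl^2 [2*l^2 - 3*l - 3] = 4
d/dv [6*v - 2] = 6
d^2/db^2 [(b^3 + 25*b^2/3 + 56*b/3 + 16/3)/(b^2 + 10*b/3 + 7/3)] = 18*(-b^3 - 57*b^2 - 183*b - 159)/(27*b^6 + 270*b^5 + 1089*b^4 + 2260*b^3 + 2541*b^2 + 1470*b + 343)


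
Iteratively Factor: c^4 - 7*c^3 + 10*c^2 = (c - 2)*(c^3 - 5*c^2) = c*(c - 2)*(c^2 - 5*c) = c^2*(c - 2)*(c - 5)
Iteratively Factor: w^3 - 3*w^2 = (w - 3)*(w^2) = w*(w - 3)*(w)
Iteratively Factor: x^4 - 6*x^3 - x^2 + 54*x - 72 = (x + 3)*(x^3 - 9*x^2 + 26*x - 24) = (x - 4)*(x + 3)*(x^2 - 5*x + 6) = (x - 4)*(x - 3)*(x + 3)*(x - 2)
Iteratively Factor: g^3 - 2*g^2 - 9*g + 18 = (g + 3)*(g^2 - 5*g + 6) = (g - 3)*(g + 3)*(g - 2)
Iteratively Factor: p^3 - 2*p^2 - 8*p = (p)*(p^2 - 2*p - 8) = p*(p + 2)*(p - 4)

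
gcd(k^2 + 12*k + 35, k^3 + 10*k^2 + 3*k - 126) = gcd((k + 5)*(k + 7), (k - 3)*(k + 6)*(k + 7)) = k + 7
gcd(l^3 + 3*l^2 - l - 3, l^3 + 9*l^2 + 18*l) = l + 3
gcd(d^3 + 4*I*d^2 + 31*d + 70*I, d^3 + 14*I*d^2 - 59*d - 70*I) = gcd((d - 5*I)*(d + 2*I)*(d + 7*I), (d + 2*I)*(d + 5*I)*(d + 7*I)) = d^2 + 9*I*d - 14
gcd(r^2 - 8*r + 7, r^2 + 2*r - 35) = 1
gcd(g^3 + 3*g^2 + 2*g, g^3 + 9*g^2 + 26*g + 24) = g + 2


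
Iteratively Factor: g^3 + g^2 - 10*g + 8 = (g + 4)*(g^2 - 3*g + 2) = (g - 1)*(g + 4)*(g - 2)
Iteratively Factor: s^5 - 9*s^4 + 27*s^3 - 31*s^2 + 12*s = (s - 4)*(s^4 - 5*s^3 + 7*s^2 - 3*s) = (s - 4)*(s - 3)*(s^3 - 2*s^2 + s) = (s - 4)*(s - 3)*(s - 1)*(s^2 - s) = s*(s - 4)*(s - 3)*(s - 1)*(s - 1)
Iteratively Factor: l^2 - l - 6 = (l - 3)*(l + 2)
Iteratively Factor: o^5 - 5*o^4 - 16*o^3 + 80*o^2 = (o)*(o^4 - 5*o^3 - 16*o^2 + 80*o) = o*(o - 4)*(o^3 - o^2 - 20*o) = o^2*(o - 4)*(o^2 - o - 20) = o^2*(o - 5)*(o - 4)*(o + 4)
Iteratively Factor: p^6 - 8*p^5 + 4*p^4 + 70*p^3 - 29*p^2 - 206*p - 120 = (p + 2)*(p^5 - 10*p^4 + 24*p^3 + 22*p^2 - 73*p - 60) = (p + 1)*(p + 2)*(p^4 - 11*p^3 + 35*p^2 - 13*p - 60) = (p - 4)*(p + 1)*(p + 2)*(p^3 - 7*p^2 + 7*p + 15) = (p - 4)*(p - 3)*(p + 1)*(p + 2)*(p^2 - 4*p - 5) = (p - 4)*(p - 3)*(p + 1)^2*(p + 2)*(p - 5)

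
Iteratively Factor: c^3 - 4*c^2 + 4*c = (c - 2)*(c^2 - 2*c) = (c - 2)^2*(c)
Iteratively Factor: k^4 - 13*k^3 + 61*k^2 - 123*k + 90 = (k - 3)*(k^3 - 10*k^2 + 31*k - 30) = (k - 3)*(k - 2)*(k^2 - 8*k + 15) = (k - 5)*(k - 3)*(k - 2)*(k - 3)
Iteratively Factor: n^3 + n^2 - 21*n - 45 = (n + 3)*(n^2 - 2*n - 15) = (n - 5)*(n + 3)*(n + 3)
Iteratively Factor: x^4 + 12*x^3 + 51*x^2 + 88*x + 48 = (x + 4)*(x^3 + 8*x^2 + 19*x + 12) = (x + 1)*(x + 4)*(x^2 + 7*x + 12) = (x + 1)*(x + 4)^2*(x + 3)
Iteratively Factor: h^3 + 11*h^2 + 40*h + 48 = (h + 3)*(h^2 + 8*h + 16) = (h + 3)*(h + 4)*(h + 4)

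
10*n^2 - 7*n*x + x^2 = (-5*n + x)*(-2*n + x)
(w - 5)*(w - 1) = w^2 - 6*w + 5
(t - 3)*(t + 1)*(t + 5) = t^3 + 3*t^2 - 13*t - 15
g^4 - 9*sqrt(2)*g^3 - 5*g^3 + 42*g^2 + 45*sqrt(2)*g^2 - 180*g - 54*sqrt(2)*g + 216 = (g - 3)*(g - 2)*(g - 6*sqrt(2))*(g - 3*sqrt(2))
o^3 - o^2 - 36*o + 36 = (o - 6)*(o - 1)*(o + 6)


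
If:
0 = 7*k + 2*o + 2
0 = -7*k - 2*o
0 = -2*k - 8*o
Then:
No Solution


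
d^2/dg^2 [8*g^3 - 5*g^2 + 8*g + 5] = 48*g - 10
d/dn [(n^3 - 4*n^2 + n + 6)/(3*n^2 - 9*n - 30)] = (n^4 - 6*n^3 - 19*n^2 + 68*n + 8)/(3*(n^4 - 6*n^3 - 11*n^2 + 60*n + 100))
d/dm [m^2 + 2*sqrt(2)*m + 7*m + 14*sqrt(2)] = 2*m + 2*sqrt(2) + 7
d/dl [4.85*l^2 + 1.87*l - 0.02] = 9.7*l + 1.87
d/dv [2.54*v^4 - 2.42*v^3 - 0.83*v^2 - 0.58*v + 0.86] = 10.16*v^3 - 7.26*v^2 - 1.66*v - 0.58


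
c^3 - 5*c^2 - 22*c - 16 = (c - 8)*(c + 1)*(c + 2)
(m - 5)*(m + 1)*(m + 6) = m^3 + 2*m^2 - 29*m - 30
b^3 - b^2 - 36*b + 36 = (b - 6)*(b - 1)*(b + 6)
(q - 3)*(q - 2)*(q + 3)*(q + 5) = q^4 + 3*q^3 - 19*q^2 - 27*q + 90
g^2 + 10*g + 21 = (g + 3)*(g + 7)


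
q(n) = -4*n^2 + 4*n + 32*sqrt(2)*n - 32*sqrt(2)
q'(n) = -8*n + 4 + 32*sqrt(2)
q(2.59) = 55.48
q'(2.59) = 28.53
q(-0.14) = -52.23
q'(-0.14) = 50.37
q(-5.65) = -451.23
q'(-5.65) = 94.45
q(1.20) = 8.09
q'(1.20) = 39.65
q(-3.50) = -266.65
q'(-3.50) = 77.25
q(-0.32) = -61.43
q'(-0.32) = 51.81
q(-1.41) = -122.66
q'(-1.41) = 60.53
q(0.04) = -43.29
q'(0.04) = 48.93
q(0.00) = -45.25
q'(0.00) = 49.25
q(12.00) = -30.20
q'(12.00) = -46.75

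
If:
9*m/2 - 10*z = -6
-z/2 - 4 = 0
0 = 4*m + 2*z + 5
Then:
No Solution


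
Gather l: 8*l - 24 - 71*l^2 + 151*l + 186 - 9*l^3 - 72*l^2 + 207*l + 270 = -9*l^3 - 143*l^2 + 366*l + 432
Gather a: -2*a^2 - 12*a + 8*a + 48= -2*a^2 - 4*a + 48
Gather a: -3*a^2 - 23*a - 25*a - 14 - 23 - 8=-3*a^2 - 48*a - 45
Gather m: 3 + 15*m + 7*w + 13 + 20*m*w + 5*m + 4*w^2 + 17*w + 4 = m*(20*w + 20) + 4*w^2 + 24*w + 20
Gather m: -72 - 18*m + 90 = 18 - 18*m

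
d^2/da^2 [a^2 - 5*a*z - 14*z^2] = 2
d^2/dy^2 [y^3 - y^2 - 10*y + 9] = 6*y - 2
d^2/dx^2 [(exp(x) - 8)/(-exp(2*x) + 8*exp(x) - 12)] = (-exp(4*x) + 24*exp(3*x) - 120*exp(2*x) + 32*exp(x) + 624)*exp(x)/(exp(6*x) - 24*exp(5*x) + 228*exp(4*x) - 1088*exp(3*x) + 2736*exp(2*x) - 3456*exp(x) + 1728)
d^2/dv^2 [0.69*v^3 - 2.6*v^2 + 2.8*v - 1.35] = 4.14*v - 5.2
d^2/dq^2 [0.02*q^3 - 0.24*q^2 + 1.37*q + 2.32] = 0.12*q - 0.48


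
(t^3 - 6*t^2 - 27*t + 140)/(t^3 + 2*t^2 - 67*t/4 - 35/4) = 4*(t^2 - 11*t + 28)/(4*t^2 - 12*t - 7)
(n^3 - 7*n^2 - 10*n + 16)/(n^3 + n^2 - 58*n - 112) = (n - 1)/(n + 7)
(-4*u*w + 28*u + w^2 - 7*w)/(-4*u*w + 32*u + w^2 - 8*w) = (w - 7)/(w - 8)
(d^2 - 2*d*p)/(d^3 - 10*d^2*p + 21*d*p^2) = (d - 2*p)/(d^2 - 10*d*p + 21*p^2)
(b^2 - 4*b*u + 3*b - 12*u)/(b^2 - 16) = (b^2 - 4*b*u + 3*b - 12*u)/(b^2 - 16)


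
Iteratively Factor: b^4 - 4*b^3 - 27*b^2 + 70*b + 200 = (b - 5)*(b^3 + b^2 - 22*b - 40) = (b - 5)*(b + 4)*(b^2 - 3*b - 10) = (b - 5)^2*(b + 4)*(b + 2)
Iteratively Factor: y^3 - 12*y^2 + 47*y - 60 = (y - 5)*(y^2 - 7*y + 12) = (y - 5)*(y - 4)*(y - 3)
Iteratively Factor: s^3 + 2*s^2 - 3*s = (s - 1)*(s^2 + 3*s) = s*(s - 1)*(s + 3)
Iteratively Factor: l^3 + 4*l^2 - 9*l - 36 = (l + 3)*(l^2 + l - 12) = (l + 3)*(l + 4)*(l - 3)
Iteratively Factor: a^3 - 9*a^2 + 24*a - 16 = (a - 4)*(a^2 - 5*a + 4) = (a - 4)^2*(a - 1)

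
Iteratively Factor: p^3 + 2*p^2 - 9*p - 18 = (p - 3)*(p^2 + 5*p + 6) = (p - 3)*(p + 3)*(p + 2)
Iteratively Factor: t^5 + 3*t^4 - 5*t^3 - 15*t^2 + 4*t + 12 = (t - 2)*(t^4 + 5*t^3 + 5*t^2 - 5*t - 6) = (t - 2)*(t + 2)*(t^3 + 3*t^2 - t - 3) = (t - 2)*(t + 2)*(t + 3)*(t^2 - 1) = (t - 2)*(t + 1)*(t + 2)*(t + 3)*(t - 1)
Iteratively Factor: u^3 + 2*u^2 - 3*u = (u + 3)*(u^2 - u) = u*(u + 3)*(u - 1)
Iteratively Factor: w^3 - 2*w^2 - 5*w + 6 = (w - 3)*(w^2 + w - 2) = (w - 3)*(w - 1)*(w + 2)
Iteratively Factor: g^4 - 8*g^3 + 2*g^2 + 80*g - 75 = (g - 5)*(g^3 - 3*g^2 - 13*g + 15) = (g - 5)*(g - 1)*(g^2 - 2*g - 15) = (g - 5)*(g - 1)*(g + 3)*(g - 5)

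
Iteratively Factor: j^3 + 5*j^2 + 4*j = (j + 4)*(j^2 + j) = (j + 1)*(j + 4)*(j)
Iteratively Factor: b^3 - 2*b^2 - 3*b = (b - 3)*(b^2 + b) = (b - 3)*(b + 1)*(b)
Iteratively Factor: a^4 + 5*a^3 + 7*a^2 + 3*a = (a + 1)*(a^3 + 4*a^2 + 3*a) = a*(a + 1)*(a^2 + 4*a + 3) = a*(a + 1)^2*(a + 3)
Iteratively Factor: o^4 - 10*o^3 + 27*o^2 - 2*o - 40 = (o - 2)*(o^3 - 8*o^2 + 11*o + 20) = (o - 4)*(o - 2)*(o^2 - 4*o - 5) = (o - 4)*(o - 2)*(o + 1)*(o - 5)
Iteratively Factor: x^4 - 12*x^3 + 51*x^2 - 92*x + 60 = (x - 5)*(x^3 - 7*x^2 + 16*x - 12) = (x - 5)*(x - 2)*(x^2 - 5*x + 6) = (x - 5)*(x - 3)*(x - 2)*(x - 2)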